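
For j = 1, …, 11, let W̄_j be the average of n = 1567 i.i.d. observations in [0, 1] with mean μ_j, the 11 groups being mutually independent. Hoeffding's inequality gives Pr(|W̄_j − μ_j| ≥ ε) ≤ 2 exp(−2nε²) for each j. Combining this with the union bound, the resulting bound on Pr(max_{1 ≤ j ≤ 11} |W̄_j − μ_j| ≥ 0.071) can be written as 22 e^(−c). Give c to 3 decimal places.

Union bound over the 11 events: Pr(max_{1 ≤ j ≤ 11} |W̄_j − μ_j| ≥ 0.071) ≤ 11·2·exp(−2nε²) = 22 exp(−2·1567·0.071²).
So c = 2·1567·0.071² = 15.7985.

15.798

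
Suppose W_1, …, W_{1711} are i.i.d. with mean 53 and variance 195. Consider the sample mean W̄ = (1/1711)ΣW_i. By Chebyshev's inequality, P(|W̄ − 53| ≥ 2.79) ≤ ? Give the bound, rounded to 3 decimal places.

0.015

Var(W̄) = Var(W_i)/n = 195/1711 = 0.11397.
Chebyshev: P(|W̄ − 53| ≥ 2.79) ≤ Var(W̄)/(2.79)² = 195/(1711·2.79²) = 0.0146.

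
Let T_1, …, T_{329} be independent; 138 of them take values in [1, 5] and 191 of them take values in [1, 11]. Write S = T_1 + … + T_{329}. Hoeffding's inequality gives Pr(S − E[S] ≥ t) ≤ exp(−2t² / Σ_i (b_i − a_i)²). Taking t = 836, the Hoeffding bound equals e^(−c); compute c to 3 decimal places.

Σ(b_i − a_i)² = 138·4² + 191·10² = 21308.
c = 2t² / 21308 = 2·836² / 21308 = 65.5994.

65.599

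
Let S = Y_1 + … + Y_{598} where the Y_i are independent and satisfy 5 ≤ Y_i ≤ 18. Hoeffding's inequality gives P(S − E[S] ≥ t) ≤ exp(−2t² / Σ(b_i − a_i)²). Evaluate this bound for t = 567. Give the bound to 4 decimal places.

Σ(b_i − a_i)² = 598·(13)² = 101062.
Exponent = 2·567²/101062 = 6.3622.
Bound = exp(−6.3622) = 0.00173.

0.0017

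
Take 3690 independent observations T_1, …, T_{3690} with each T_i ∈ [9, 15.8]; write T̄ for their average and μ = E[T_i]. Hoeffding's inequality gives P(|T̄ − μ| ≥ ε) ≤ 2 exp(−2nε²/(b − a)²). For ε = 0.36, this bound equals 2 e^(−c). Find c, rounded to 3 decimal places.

20.684

c = 2nε²/(b − a)² = 2·3690·0.36² / 6.8² = 20.6844.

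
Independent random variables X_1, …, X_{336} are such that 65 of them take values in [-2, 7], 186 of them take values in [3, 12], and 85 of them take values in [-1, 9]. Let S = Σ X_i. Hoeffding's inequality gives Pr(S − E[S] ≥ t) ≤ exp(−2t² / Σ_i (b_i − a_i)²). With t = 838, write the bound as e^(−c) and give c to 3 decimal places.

Σ(b_i − a_i)² = 65·9² + 186·9² + 85·10² = 28831.
c = 2t² / 28831 = 2·838² / 28831 = 48.7145.

48.715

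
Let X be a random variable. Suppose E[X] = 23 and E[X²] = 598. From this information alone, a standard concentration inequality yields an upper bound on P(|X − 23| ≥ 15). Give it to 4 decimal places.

0.3067

The first two moments determine the variance, so Chebyshev's inequality is the sharpest standard bound available.
Var(X) = E[X²] − (E[X])² = 598 − 529 = 69.
Chebyshev's inequality: P(|X − μ| ≥ t) ≤ Var(X)/t² = 69/225 = 0.3067.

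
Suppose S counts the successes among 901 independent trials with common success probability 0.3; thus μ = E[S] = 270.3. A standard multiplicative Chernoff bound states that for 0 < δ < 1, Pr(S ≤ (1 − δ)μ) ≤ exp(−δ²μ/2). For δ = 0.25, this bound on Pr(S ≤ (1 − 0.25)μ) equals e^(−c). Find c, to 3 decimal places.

c = δ²μ/2 = 0.25²·270.3/2 = 8.4469.

8.447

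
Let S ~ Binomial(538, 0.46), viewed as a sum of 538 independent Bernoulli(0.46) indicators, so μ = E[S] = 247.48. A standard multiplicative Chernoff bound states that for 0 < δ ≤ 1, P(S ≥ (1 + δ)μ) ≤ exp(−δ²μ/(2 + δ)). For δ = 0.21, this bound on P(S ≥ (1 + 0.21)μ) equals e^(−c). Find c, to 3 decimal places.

4.938

c = δ²μ/(2 + δ) = 0.21²·247.48/(2 + 0.21) = 4.9384.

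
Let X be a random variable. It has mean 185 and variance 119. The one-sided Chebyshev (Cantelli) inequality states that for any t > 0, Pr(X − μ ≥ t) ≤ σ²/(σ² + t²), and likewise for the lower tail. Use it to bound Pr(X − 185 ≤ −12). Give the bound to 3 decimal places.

Here σ² = 119 and t = 12, so σ² + t² = 263.
Cantelli's bound: 119/263 = 0.4525.

0.452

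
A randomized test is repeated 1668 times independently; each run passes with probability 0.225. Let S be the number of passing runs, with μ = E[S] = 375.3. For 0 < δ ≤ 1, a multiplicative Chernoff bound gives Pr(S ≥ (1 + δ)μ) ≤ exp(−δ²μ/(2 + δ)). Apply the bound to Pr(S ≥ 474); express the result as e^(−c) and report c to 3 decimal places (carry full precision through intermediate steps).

Write 474 = (1 + δ)μ, so δ = 474/375.3 − 1 = 0.2629896…
Then the exponent is δ²μ/(2 + δ) = (474 − μ)² / (μ·(2 + δ)) = 11.470258.

11.470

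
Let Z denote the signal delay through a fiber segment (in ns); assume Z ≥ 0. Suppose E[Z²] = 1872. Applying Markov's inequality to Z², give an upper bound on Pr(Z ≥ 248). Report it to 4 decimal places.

Since Z ≥ 0, the event {Z ≥ 248} is the same as {Z² ≥ 61504}.
Markov's inequality applied to Z² gives Pr(Z² ≥ 61504) ≤ E[Z²]/61504 = 1872/61504 = 0.0304.

0.0304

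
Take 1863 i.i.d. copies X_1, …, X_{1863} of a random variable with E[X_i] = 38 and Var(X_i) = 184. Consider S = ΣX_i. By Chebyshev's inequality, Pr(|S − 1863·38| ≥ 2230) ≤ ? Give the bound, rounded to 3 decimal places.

0.069

Var(S) = n·Var(X_i) = 1863·184 = 342792.
Chebyshev: Pr(|S − 1863·38| ≥ 2230) ≤ Var(S)/2230² = 342792/4972900 = 0.0689.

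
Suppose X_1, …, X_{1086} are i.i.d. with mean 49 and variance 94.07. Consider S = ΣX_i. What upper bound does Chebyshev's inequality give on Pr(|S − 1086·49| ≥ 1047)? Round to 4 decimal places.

Var(S) = n·Var(X_i) = 1086·94.07 = 102160.02.
Chebyshev: Pr(|S − 1086·49| ≥ 1047) ≤ Var(S)/1047² = 102160.02/1096209 = 0.0932.

0.0932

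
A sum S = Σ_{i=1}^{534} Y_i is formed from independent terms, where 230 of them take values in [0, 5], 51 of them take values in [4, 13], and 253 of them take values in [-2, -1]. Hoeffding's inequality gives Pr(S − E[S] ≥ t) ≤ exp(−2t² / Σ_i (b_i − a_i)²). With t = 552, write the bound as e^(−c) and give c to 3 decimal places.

60.135

Σ(b_i − a_i)² = 230·5² + 51·9² + 253·1² = 10134.
c = 2t² / 10134 = 2·552² / 10134 = 60.1350.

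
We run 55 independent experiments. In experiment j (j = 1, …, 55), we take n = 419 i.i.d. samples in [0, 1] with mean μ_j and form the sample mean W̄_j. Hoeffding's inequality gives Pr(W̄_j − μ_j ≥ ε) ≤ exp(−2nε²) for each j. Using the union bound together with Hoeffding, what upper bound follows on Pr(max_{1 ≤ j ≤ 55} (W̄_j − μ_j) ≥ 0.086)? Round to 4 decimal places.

0.1119

Per-experiment Hoeffding bound: exp(−2·419·0.086²) = exp(−6.19785) = 0.0020338.
Union bound over 55 events: 55·0.0020338 = 0.11186.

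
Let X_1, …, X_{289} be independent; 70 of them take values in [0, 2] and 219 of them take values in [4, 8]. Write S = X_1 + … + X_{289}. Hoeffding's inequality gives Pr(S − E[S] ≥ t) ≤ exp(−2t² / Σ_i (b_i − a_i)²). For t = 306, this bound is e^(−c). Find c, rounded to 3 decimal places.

Σ(b_i − a_i)² = 70·2² + 219·4² = 3784.
c = 2t² / 3784 = 2·306² / 3784 = 49.4905.

49.490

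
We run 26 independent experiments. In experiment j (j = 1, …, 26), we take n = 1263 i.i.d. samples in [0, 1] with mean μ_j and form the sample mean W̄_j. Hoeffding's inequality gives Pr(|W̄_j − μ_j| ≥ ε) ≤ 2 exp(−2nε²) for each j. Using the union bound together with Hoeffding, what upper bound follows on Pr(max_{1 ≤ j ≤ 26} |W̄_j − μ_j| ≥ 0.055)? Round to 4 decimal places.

0.0250

Per-experiment Hoeffding bound: 2·exp(−2·1263·0.055²) = 2·exp(−7.64115) = 0.00096055.
Union bound over 26 events: 26·0.00096055 = 0.02497.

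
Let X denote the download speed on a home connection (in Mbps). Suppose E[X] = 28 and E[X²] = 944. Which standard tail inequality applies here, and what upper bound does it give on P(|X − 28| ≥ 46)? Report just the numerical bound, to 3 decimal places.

The first two moments determine the variance, so Chebyshev's inequality is the sharpest standard bound available.
Var(X) = E[X²] − (E[X])² = 944 − 784 = 160.
Chebyshev's inequality: P(|X − μ| ≥ t) ≤ Var(X)/t² = 160/2116 = 0.0756.

0.076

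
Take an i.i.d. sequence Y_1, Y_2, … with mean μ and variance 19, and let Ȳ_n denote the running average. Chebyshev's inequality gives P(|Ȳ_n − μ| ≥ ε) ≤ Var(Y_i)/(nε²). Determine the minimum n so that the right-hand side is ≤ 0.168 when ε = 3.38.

10

Require 19/(n·3.38²) ≤ 0.168, i.e. n ≥ 19/(0.168·3.38²) = 9.899.
The smallest integer n is 10.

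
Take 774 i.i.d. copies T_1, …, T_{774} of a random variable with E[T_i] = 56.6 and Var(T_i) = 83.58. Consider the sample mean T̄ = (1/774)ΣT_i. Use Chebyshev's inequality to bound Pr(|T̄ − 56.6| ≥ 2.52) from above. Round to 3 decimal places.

Var(T̄) = Var(T_i)/n = 83.58/774 = 0.10798.
Chebyshev: Pr(|T̄ − 56.6| ≥ 2.52) ≤ Var(T̄)/(2.52)² = 83.58/(774·2.52²) = 0.0170.

0.017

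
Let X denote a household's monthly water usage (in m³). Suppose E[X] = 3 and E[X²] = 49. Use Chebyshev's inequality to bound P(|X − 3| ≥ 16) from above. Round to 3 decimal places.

0.156

Var(X) = E[X²] − (E[X])² = 49 − 9 = 40.
Chebyshev's inequality: P(|X − μ| ≥ t) ≤ Var(X)/t² = 40/256 = 0.1562.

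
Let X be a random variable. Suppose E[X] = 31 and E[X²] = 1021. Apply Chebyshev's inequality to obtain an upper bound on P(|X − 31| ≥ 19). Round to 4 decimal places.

Var(X) = E[X²] − (E[X])² = 1021 − 961 = 60.
Chebyshev's inequality: P(|X − μ| ≥ t) ≤ Var(X)/t² = 60/361 = 0.1662.

0.1662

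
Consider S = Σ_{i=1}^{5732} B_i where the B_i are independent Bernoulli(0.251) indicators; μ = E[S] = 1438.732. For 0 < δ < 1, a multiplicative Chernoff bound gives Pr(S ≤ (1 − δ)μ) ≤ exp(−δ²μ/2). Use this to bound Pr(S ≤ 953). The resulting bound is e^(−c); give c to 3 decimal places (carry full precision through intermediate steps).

81.994

Write 953 = (1 − δ)μ, so δ = 1 − 953/1438.732 = 0.3376112…
Then the exponent is δ²μ/2 = (μ − 953)²/(2μ) = 81.994275.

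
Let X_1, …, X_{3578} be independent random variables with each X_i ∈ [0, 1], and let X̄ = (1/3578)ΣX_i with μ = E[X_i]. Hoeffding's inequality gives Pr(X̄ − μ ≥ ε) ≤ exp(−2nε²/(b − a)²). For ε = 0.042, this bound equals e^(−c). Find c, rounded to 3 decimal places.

c = 2nε²/(b − a)² = 2·3578·0.042² / 1² = 12.6232.

12.623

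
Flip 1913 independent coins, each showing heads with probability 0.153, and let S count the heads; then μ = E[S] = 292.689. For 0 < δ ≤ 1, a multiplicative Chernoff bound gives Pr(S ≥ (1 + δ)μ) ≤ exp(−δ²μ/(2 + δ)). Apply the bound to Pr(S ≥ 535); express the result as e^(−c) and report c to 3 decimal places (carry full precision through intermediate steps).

70.938

Write 535 = (1 + δ)μ, so δ = 535/292.689 − 1 = 0.8278787…
Then the exponent is δ²μ/(2 + δ) = (535 − μ)² / (μ·(2 + δ)) = 70.938022.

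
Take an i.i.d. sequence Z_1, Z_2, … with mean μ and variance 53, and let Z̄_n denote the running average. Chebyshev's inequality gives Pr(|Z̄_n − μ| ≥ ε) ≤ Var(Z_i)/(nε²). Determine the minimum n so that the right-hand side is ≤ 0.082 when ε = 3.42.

56

Require 53/(n·3.42²) ≤ 0.082, i.e. n ≥ 53/(0.082·3.42²) = 55.260.
The smallest integer n is 56.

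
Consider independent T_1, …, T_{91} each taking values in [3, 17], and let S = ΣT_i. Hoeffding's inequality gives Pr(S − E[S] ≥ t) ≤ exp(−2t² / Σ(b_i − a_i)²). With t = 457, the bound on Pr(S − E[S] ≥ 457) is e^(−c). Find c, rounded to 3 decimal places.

23.419

Σ(b_i − a_i)² = 91·(14)² = 17836.
c = 2t²/17836 = 2·457²/17836 = 23.4188.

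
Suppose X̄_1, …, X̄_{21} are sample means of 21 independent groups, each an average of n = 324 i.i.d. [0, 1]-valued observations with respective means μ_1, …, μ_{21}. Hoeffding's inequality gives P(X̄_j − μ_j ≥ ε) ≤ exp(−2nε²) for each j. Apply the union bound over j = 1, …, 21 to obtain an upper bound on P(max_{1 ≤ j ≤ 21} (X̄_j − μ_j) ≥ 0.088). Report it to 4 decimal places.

Per-experiment Hoeffding bound: exp(−2·324·0.088²) = exp(−5.01811) = 0.006617.
Union bound over 21 events: 21·0.006617 = 0.13896.

0.1390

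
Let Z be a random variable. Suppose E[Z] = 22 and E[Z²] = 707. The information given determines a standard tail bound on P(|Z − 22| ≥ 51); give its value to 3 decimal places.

The first two moments determine the variance, so Chebyshev's inequality is the sharpest standard bound available.
Var(Z) = E[Z²] − (E[Z])² = 707 − 484 = 223.
Chebyshev's inequality: P(|Z − μ| ≥ t) ≤ Var(Z)/t² = 223/2601 = 0.0857.

0.086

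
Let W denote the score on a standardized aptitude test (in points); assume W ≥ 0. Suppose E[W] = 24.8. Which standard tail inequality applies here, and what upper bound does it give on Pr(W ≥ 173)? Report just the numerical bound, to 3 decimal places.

0.143

Only the mean of a non-negative variable is known, so Markov's inequality is the applicable tail bound.
Markov's inequality: for a non-negative random variable, Pr(W ≥ a) ≤ E[W]/a.
Here E[W] = 24.8 and a = 173, so the bound is 24.8/173 = 0.1434.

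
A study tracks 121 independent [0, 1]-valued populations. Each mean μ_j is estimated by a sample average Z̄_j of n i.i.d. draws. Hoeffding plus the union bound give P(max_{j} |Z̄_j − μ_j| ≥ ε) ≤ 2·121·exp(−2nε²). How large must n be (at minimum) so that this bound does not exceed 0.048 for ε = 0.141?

215

Need 2·121·exp(−2nε²) ≤ 0.048, i.e. exp(−2nε²) ≤ 0.048/242.
So 2nε² ≥ ln(242/0.048) = 8.525492.
Hence n ≥ 8.525492/(2·0.141²) = 214.413.
The smallest integer n is 215.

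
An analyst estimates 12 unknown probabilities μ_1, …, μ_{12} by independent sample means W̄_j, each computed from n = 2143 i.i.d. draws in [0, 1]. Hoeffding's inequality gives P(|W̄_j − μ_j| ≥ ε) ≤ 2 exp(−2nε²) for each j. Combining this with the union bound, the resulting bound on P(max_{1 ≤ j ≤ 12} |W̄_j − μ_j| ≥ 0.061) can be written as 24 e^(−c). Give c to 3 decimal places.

15.948

Union bound over the 12 events: P(max_{1 ≤ j ≤ 12} |W̄_j − μ_j| ≥ 0.061) ≤ 12·2·exp(−2nε²) = 24 exp(−2·2143·0.061²).
So c = 2·2143·0.061² = 15.9482.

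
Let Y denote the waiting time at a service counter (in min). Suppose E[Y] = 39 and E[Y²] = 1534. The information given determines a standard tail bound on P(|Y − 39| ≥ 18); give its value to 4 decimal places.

0.0401

The first two moments determine the variance, so Chebyshev's inequality is the sharpest standard bound available.
Var(Y) = E[Y²] − (E[Y])² = 1534 − 1521 = 13.
Chebyshev's inequality: P(|Y − μ| ≥ t) ≤ Var(Y)/t² = 13/324 = 0.0401.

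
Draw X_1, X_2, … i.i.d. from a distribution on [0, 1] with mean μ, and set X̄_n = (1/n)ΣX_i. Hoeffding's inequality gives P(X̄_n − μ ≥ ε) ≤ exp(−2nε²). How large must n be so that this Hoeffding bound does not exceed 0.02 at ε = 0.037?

Require exp(−2nε²) ≤ 0.02, i.e. 2nε² ≥ ln(1/0.02) = 3.912023.
So n ≥ 3.912023 / (2·0.037²) = 1428.789.
The smallest integer n is 1429.

1429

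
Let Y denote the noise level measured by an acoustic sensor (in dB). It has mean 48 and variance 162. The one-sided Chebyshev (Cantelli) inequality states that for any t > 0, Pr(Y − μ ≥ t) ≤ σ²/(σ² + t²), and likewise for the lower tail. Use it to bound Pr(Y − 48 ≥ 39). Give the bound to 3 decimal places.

0.096

Here σ² = 162 and t = 39, so σ² + t² = 1683.
Cantelli's bound: 162/1683 = 0.0963.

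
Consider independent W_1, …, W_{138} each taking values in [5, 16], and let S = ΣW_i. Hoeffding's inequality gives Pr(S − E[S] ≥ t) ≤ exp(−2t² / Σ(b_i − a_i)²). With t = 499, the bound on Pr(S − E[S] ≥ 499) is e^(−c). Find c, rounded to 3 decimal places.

Σ(b_i − a_i)² = 138·(11)² = 16698.
c = 2t²/16698 = 2·499²/16698 = 29.8241.

29.824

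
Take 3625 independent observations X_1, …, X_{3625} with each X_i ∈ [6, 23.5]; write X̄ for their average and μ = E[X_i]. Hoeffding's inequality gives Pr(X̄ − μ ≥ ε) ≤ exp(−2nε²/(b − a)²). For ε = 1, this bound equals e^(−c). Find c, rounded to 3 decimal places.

23.673

c = 2nε²/(b − a)² = 2·3625·1² / 17.5² = 23.6735.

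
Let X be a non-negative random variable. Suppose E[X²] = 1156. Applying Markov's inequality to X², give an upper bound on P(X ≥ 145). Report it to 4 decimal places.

0.0550

Since X ≥ 0, the event {X ≥ 145} is the same as {X² ≥ 21025}.
Markov's inequality applied to X² gives P(X² ≥ 21025) ≤ E[X²]/21025 = 1156/21025 = 0.0550.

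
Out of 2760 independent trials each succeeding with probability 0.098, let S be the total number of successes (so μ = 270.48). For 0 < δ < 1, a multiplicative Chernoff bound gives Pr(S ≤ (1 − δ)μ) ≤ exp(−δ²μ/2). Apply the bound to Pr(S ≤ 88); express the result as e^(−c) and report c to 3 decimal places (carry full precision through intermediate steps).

Write 88 = (1 − δ)μ, so δ = 1 − 88/270.48 = 0.6746525…
Then the exponent is δ²μ/2 = (μ − 88)²/(2μ) = 61.555291.

61.555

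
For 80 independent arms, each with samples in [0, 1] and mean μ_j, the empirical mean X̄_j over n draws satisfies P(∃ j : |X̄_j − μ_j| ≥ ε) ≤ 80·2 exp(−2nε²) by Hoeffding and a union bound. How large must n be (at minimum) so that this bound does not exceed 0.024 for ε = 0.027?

Need 2·80·exp(−2nε²) ≤ 0.024, i.e. exp(−2nε²) ≤ 0.024/160.
So 2nε² ≥ ln(160/0.024) = 8.804875.
Hence n ≥ 8.804875/(2·0.027²) = 6039.009.
The smallest integer n is 6040.

6040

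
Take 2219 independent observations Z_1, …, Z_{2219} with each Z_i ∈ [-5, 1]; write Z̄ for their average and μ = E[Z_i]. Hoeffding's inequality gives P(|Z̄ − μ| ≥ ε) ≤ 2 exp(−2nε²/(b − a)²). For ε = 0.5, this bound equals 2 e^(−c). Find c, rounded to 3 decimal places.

c = 2nε²/(b − a)² = 2·2219·0.5² / 6² = 30.8194.

30.819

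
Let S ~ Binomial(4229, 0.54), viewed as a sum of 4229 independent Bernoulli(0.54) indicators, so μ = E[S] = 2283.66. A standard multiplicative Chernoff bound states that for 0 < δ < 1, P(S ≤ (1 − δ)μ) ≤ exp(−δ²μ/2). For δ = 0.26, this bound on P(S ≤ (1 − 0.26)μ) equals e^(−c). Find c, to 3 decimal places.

c = δ²μ/2 = 0.26²·2283.66/2 = 77.1877.

77.188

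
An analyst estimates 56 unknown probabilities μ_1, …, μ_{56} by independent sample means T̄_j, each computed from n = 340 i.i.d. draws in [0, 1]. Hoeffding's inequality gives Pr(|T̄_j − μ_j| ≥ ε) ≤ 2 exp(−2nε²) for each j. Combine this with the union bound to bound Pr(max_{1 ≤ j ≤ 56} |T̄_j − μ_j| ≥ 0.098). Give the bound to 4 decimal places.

0.1633

Per-experiment Hoeffding bound: 2·exp(−2·340·0.098²) = 2·exp(−6.53072) = 0.0029159.
Union bound over 56 events: 56·0.0029159 = 0.16329.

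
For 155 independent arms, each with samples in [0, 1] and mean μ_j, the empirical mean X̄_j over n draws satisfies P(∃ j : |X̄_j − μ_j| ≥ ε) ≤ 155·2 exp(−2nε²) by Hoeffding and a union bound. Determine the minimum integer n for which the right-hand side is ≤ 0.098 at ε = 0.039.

2650

Need 2·155·exp(−2nε²) ≤ 0.098, i.e. exp(−2nε²) ≤ 0.098/310.
So 2nε² ≥ ln(310/0.098) = 8.059360.
Hence n ≥ 8.059360/(2·0.039²) = 2649.362.
The smallest integer n is 2650.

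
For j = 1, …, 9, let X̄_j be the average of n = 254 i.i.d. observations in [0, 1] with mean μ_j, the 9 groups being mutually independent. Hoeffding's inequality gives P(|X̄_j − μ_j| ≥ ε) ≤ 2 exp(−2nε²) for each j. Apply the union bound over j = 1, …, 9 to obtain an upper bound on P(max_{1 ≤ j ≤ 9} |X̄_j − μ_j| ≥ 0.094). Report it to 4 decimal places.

0.2022

Per-experiment Hoeffding bound: 2·exp(−2·254·0.094²) = 2·exp(−4.48869) = 0.022471.
Union bound over 9 events: 9·0.022471 = 0.20224.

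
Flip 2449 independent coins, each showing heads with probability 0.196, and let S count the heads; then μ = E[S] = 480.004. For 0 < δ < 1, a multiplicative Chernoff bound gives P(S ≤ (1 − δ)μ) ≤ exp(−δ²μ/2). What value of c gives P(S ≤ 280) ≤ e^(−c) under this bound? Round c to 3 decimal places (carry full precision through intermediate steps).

41.668

Write 280 = (1 − δ)μ, so δ = 1 − 280/480.004 = 0.4166715…
Then the exponent is δ²μ/2 = (μ − 280)²/(2μ) = 41.667986.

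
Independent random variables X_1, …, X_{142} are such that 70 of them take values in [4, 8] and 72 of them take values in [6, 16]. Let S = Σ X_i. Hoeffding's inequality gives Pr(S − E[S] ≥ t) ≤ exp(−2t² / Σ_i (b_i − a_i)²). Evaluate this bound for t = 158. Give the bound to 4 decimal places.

0.0025

Σ(b_i − a_i)² = 70·4² + 72·10² = 8320.
Exponent = 2·158² / 8320 = 6.00096.
Bound = exp(−6.00096) = 0.00248.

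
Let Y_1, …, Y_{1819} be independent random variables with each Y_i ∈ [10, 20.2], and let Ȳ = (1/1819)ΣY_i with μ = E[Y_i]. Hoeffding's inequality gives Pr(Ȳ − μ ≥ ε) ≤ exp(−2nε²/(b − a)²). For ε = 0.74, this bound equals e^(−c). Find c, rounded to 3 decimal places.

19.148

c = 2nε²/(b − a)² = 2·1819·0.74² / 10.2² = 19.1481.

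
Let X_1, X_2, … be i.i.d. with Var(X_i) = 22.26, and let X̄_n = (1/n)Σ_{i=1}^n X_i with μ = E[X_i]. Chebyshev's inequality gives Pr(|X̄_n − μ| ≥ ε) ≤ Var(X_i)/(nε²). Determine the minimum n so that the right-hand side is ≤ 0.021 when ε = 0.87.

Require 22.26/(n·0.87²) ≤ 0.021, i.e. n ≥ 22.26/(0.021·0.87²) = 1400.449.
The smallest integer n is 1401.

1401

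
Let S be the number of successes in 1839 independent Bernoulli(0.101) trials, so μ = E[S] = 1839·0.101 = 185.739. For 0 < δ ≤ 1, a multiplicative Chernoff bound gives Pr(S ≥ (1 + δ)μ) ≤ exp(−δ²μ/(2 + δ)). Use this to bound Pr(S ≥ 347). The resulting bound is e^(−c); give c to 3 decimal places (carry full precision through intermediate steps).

48.814

Write 347 = (1 + δ)μ, so δ = 347/185.739 − 1 = 0.8682129…
Then the exponent is δ²μ/(2 + δ) = (347 − μ)² / (μ·(2 + δ)) = 48.813979.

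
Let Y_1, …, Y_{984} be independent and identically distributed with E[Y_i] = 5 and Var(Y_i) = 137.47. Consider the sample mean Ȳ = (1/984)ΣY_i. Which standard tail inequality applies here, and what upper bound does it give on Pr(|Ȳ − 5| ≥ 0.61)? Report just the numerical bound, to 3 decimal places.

0.375

With mean and variance of each term known, Chebyshev's inequality bounds the deviation of the sum (or sample mean).
Var(Ȳ) = Var(Y_i)/n = 137.47/984 = 0.13971.
Chebyshev: Pr(|Ȳ − 5| ≥ 0.61) ≤ Var(Ȳ)/(0.61)² = 137.47/(984·0.61²) = 0.3755.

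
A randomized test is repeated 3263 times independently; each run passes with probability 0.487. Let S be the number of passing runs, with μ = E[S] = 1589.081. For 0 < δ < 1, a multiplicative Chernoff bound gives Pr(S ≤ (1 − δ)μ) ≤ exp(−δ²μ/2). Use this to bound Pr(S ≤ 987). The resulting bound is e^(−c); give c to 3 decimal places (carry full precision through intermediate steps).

114.060

Write 987 = (1 − δ)μ, so δ = 1 − 987/1589.081 = 0.3788863…
Then the exponent is δ²μ/2 = (μ − 987)²/(2μ) = 114.060117.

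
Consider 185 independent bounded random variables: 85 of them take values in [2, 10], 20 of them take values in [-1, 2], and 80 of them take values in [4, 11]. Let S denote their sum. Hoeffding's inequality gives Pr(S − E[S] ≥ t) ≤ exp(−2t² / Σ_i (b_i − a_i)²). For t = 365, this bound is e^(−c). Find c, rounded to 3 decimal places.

27.930

Σ(b_i − a_i)² = 85·8² + 20·3² + 80·7² = 9540.
c = 2t² / 9540 = 2·365² / 9540 = 27.9298.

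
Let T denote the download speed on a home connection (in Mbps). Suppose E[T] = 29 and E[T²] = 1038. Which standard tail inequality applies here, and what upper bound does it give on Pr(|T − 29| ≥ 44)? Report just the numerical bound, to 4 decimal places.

0.1018

The first two moments determine the variance, so Chebyshev's inequality is the sharpest standard bound available.
Var(T) = E[T²] − (E[T])² = 1038 − 841 = 197.
Chebyshev's inequality: Pr(|T − μ| ≥ t) ≤ Var(T)/t² = 197/1936 = 0.1018.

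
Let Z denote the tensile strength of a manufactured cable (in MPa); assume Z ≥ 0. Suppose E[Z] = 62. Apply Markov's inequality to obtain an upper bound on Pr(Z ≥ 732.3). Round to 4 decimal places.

Markov's inequality: for a non-negative random variable, Pr(Z ≥ a) ≤ E[Z]/a.
Here E[Z] = 62 and a = 732.3, so the bound is 62/732.3 = 0.0847.

0.0847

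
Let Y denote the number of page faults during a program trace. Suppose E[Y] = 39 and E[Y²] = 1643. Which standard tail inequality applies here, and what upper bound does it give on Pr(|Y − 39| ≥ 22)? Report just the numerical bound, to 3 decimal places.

0.252

The first two moments determine the variance, so Chebyshev's inequality is the sharpest standard bound available.
Var(Y) = E[Y²] − (E[Y])² = 1643 − 1521 = 122.
Chebyshev's inequality: Pr(|Y − μ| ≥ t) ≤ Var(Y)/t² = 122/484 = 0.2521.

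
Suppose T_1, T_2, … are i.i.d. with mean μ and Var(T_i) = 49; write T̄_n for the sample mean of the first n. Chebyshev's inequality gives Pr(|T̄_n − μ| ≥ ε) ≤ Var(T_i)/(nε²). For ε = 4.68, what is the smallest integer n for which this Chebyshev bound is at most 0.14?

16

Require 49/(n·4.68²) ≤ 0.14, i.e. n ≥ 49/(0.14·4.68²) = 15.980.
The smallest integer n is 16.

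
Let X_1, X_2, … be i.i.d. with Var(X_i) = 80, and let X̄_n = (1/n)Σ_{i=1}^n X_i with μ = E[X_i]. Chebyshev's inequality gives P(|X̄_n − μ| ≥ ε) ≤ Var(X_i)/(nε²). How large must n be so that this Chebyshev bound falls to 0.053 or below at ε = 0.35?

Require 80/(n·0.35²) ≤ 0.053, i.e. n ≥ 80/(0.053·0.35²) = 12321.910.
The smallest integer n is 12322.

12322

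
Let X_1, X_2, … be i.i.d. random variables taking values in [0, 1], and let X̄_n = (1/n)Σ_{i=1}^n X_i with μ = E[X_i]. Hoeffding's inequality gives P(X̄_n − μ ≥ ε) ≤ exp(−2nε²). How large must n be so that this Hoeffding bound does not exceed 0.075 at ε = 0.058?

385

Require exp(−2nε²) ≤ 0.075, i.e. 2nε² ≥ ln(1/0.075) = 2.590267.
So n ≥ 2.590267 / (2·0.058²) = 384.998.
The smallest integer n is 385.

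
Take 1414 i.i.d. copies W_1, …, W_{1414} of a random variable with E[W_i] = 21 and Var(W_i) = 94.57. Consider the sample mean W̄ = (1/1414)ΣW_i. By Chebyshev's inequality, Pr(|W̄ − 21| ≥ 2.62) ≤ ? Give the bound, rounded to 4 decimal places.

Var(W̄) = Var(W_i)/n = 94.57/1414 = 0.066881.
Chebyshev: Pr(|W̄ − 21| ≥ 2.62) ≤ Var(W̄)/(2.62)² = 94.57/(1414·2.62²) = 0.0097.

0.0097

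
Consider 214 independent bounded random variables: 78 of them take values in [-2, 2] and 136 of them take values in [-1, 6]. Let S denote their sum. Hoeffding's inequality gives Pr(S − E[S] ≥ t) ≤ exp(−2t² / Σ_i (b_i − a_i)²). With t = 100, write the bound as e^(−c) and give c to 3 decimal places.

2.528

Σ(b_i − a_i)² = 78·4² + 136·7² = 7912.
c = 2t² / 7912 = 2·100² / 7912 = 2.5278.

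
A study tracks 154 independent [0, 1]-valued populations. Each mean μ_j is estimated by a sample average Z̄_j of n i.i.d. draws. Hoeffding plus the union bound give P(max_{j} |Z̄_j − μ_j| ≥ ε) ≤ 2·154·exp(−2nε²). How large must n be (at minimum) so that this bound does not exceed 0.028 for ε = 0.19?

Need 2·154·exp(−2nε²) ≤ 0.028, i.e. exp(−2nε²) ≤ 0.028/308.
So 2nε² ≥ ln(308/0.028) = 9.305651.
Hence n ≥ 9.305651/(2·0.19²) = 128.887.
The smallest integer n is 129.

129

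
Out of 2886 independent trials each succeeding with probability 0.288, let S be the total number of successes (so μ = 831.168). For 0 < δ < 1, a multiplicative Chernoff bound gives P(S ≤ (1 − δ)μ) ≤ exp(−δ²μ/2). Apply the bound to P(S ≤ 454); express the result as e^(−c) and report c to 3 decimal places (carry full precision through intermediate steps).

Write 454 = (1 − δ)μ, so δ = 1 − 454/831.168 = 0.4537807…
Then the exponent is δ²μ/2 = (μ − 454)²/(2μ) = 85.575780.

85.576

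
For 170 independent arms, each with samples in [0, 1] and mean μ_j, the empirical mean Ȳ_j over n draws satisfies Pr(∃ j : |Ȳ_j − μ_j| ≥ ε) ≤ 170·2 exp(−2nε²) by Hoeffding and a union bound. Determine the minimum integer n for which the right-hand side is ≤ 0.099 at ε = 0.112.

Need 2·170·exp(−2nε²) ≤ 0.099, i.e. exp(−2nε²) ≤ 0.099/340.
So 2nε² ≥ ln(340/0.099) = 8.141581.
Hence n ≥ 8.141581/(2·0.112²) = 324.521.
The smallest integer n is 325.

325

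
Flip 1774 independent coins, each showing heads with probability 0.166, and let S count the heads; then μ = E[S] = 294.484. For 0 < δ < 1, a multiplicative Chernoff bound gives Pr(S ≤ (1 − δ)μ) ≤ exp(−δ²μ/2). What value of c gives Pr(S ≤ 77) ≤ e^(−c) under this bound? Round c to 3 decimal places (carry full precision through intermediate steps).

80.309

Write 77 = (1 − δ)μ, so δ = 1 − 77/294.484 = 0.7385257…
Then the exponent is δ²μ/2 = (μ − 77)²/(2μ) = 80.308761.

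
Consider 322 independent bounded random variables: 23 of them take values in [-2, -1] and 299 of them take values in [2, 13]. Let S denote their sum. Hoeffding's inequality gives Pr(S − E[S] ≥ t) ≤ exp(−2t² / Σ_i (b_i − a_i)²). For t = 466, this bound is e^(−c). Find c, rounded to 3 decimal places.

11.997

Σ(b_i − a_i)² = 23·1² + 299·11² = 36202.
c = 2t² / 36202 = 2·466² / 36202 = 11.9969.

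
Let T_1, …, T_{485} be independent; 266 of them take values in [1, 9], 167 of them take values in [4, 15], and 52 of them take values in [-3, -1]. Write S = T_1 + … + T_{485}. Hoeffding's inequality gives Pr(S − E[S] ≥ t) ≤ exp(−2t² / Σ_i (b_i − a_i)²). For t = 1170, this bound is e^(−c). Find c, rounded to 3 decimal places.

73.127

Σ(b_i − a_i)² = 266·8² + 167·11² + 52·2² = 37439.
c = 2t² / 37439 = 2·1170² / 37439 = 73.1270.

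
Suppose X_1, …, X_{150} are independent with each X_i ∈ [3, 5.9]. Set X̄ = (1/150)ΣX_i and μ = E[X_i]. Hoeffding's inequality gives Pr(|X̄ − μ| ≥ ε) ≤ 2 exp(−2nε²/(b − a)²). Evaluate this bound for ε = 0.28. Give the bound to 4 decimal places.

0.1220

Exponent: 2nε²/(b − a)² = 2·150·0.28² / 2.9² = 2.79667.
Bound = 2·exp(−2.79667) = 0.12203.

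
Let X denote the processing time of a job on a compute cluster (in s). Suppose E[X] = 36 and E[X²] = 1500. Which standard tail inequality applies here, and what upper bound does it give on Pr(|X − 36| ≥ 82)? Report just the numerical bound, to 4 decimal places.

0.0303

The first two moments determine the variance, so Chebyshev's inequality is the sharpest standard bound available.
Var(X) = E[X²] − (E[X])² = 1500 − 1296 = 204.
Chebyshev's inequality: Pr(|X − μ| ≥ t) ≤ Var(X)/t² = 204/6724 = 0.0303.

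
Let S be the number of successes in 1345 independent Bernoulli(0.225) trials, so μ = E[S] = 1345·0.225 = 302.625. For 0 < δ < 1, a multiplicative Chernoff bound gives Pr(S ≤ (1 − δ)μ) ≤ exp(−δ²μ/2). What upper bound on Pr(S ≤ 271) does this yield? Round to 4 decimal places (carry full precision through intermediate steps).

0.1916

Write 271 = (1 − δ)μ, so δ = 1 − 271/302.625 = 0.1045023…
Then the exponent is δ²μ/2 = (μ − 271)²/(2μ) = 1.652442.
Bound = exp(−1.652442) = 0.19158.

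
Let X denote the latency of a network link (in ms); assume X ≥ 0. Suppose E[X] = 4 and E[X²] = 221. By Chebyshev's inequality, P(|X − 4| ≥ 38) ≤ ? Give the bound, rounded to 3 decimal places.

Var(X) = E[X²] − (E[X])² = 221 − 16 = 205.
Chebyshev's inequality: P(|X − μ| ≥ t) ≤ Var(X)/t² = 205/1444 = 0.1420.

0.142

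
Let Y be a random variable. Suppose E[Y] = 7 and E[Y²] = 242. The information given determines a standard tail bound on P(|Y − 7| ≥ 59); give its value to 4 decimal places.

0.0554

The first two moments determine the variance, so Chebyshev's inequality is the sharpest standard bound available.
Var(Y) = E[Y²] − (E[Y])² = 242 − 49 = 193.
Chebyshev's inequality: P(|Y − μ| ≥ t) ≤ Var(Y)/t² = 193/3481 = 0.0554.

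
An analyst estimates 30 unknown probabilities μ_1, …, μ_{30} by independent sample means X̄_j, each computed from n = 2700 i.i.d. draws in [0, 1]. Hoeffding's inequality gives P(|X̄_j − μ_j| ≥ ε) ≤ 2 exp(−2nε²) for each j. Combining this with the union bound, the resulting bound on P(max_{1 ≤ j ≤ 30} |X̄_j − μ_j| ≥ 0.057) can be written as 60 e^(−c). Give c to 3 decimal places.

Union bound over the 30 events: P(max_{1 ≤ j ≤ 30} |X̄_j − μ_j| ≥ 0.057) ≤ 30·2·exp(−2nε²) = 60 exp(−2·2700·0.057²).
So c = 2·2700·0.057² = 17.5446.

17.545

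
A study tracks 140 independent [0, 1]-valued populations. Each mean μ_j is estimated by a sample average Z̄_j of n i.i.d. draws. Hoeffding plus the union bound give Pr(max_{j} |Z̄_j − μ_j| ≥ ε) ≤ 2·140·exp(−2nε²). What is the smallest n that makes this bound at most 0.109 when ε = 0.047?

Need 2·140·exp(−2nε²) ≤ 0.109, i.e. exp(−2nε²) ≤ 0.109/280.
So 2nε² ≥ ln(280/0.109) = 7.851197.
Hence n ≥ 7.851197/(2·0.047²) = 1777.093.
The smallest integer n is 1778.

1778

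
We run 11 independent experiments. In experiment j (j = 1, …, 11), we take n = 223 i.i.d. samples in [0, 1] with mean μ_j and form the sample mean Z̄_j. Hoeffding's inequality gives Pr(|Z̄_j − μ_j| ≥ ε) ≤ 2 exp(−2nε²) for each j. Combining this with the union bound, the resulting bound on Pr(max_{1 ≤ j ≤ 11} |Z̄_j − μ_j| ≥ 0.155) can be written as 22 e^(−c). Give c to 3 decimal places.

Union bound over the 11 events: Pr(max_{1 ≤ j ≤ 11} |Z̄_j − μ_j| ≥ 0.155) ≤ 11·2·exp(−2nε²) = 22 exp(−2·223·0.155²).
So c = 2·223·0.155² = 10.7151.

10.715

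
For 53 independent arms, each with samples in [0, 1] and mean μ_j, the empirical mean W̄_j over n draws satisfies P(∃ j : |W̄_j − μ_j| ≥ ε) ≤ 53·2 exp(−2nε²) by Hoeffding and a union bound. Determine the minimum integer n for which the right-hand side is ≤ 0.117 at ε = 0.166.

Need 2·53·exp(−2nε²) ≤ 0.117, i.e. exp(−2nε²) ≤ 0.117/106.
So 2nε² ≥ ln(106/0.117) = 6.809020.
Hence n ≥ 6.809020/(2·0.166²) = 123.549.
The smallest integer n is 124.

124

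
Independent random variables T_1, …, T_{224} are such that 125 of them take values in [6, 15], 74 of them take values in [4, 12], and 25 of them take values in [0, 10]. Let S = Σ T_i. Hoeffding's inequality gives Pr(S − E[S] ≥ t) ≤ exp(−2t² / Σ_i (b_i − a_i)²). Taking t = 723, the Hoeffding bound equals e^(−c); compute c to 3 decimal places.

Σ(b_i − a_i)² = 125·9² + 74·8² + 25·10² = 17361.
c = 2t² / 17361 = 2·723² / 17361 = 60.2188.

60.219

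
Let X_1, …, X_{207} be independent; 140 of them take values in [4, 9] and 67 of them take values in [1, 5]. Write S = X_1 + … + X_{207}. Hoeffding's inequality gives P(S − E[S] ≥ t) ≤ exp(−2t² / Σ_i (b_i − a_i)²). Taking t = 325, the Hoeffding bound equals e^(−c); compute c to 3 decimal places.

46.205

Σ(b_i − a_i)² = 140·5² + 67·4² = 4572.
c = 2t² / 4572 = 2·325² / 4572 = 46.2052.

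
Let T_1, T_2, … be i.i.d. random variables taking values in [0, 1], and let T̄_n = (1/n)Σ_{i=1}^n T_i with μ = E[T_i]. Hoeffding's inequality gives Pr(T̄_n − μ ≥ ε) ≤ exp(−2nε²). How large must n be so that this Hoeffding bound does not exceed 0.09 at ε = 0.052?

Require exp(−2nε²) ≤ 0.09, i.e. 2nε² ≥ ln(1/0.09) = 2.407946.
So n ≥ 2.407946 / (2·0.052²) = 445.256.
The smallest integer n is 446.

446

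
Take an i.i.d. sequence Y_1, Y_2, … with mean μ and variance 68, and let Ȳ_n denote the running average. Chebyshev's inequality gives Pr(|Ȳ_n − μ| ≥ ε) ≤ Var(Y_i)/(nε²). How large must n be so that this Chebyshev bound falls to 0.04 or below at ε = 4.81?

Require 68/(n·4.81²) ≤ 0.04, i.e. n ≥ 68/(0.04·4.81²) = 73.478.
The smallest integer n is 74.

74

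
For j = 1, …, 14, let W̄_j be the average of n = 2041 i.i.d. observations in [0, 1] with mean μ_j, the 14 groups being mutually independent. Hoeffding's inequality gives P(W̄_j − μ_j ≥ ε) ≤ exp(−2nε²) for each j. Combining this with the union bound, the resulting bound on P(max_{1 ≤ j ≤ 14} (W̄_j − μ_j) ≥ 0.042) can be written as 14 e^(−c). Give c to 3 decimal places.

7.201

Union bound over the 14 events: P(max_{1 ≤ j ≤ 14} (W̄_j − μ_j) ≥ 0.042) ≤ 14·exp(−2nε²) = 14 exp(−2·2041·0.042²).
So c = 2·2041·0.042² = 7.2006.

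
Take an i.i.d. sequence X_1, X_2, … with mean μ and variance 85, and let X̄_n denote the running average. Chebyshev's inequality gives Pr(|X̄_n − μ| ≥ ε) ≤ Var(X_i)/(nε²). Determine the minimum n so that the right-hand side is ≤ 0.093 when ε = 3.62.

Require 85/(n·3.62²) ≤ 0.093, i.e. n ≥ 85/(0.093·3.62²) = 69.746.
The smallest integer n is 70.

70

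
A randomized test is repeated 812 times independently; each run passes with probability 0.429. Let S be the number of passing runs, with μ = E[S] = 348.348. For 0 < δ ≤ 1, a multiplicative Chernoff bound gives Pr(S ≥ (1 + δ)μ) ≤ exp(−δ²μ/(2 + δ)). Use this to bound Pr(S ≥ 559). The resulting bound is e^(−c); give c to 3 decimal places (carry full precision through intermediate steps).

Write 559 = (1 + δ)μ, so δ = 559/348.348 − 1 = 0.6047171…
Then the exponent is δ²μ/(2 + δ) = (559 − μ)² / (μ·(2 + δ)) = 48.905453.

48.905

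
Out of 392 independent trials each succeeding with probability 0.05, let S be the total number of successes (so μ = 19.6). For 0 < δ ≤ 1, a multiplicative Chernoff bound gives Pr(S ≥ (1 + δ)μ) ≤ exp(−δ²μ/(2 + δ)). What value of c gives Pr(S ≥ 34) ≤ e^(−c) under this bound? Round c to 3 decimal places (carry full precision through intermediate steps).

Write 34 = (1 + δ)μ, so δ = 34/19.6 − 1 = 0.7346939…
Then the exponent is δ²μ/(2 + δ) = (34 − μ)² / (μ·(2 + δ)) = 3.868657.

3.869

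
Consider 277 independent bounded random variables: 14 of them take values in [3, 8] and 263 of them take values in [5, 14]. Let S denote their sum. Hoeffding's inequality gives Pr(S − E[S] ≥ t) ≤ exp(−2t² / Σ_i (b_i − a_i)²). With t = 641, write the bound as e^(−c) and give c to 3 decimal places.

37.951

Σ(b_i − a_i)² = 14·5² + 263·9² = 21653.
c = 2t² / 21653 = 2·641² / 21653 = 37.9514.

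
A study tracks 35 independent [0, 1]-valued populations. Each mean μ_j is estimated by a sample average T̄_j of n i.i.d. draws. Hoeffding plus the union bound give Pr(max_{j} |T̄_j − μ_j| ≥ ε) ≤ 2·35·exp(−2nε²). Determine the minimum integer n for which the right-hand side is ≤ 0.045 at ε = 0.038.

2545

Need 2·35·exp(−2nε²) ≤ 0.045, i.e. exp(−2nε²) ≤ 0.045/70.
So 2nε² ≥ ln(70/0.045) = 7.349588.
Hence n ≥ 7.349588/(2·0.038²) = 2544.871.
The smallest integer n is 2545.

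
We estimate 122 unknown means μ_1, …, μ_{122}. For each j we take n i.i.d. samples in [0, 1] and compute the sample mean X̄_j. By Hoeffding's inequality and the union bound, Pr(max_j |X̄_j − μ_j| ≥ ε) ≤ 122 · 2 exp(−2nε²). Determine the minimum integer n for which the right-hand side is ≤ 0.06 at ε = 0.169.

Need 2·122·exp(−2nε²) ≤ 0.06, i.e. exp(−2nε²) ≤ 0.06/244.
So 2nε² ≥ ln(244/0.06) = 8.310579.
Hence n ≥ 8.310579/(2·0.169²) = 145.488.
The smallest integer n is 146.

146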